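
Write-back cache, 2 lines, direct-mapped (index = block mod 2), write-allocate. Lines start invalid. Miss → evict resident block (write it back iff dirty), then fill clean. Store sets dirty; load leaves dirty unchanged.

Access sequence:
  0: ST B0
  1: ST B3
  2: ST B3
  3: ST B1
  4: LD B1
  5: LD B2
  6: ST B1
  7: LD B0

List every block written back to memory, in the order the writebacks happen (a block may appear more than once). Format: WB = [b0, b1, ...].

WB = [3, 0]

  0 | W B0 → L0 miss [D]
  1 | W B3 → L1 miss [D]
  2 | W B3 → L1 hit [D]
  3 | W B1 → L1 miss wb→B3 [D]
  4 | R B1 → L1 hit [D]
  5 | R B2 → L0 miss wb→B0 [-]
  6 | W B1 → L1 hit [D]
  7 | R B0 → L0 miss [-]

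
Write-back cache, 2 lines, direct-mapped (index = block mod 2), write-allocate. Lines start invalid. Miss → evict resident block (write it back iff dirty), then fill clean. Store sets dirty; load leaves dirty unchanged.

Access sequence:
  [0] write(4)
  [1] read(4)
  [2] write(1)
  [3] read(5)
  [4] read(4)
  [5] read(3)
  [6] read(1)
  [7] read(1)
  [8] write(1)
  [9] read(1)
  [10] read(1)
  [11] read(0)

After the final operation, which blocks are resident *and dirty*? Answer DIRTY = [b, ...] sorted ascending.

0: W B4 -> L0 miss  d=D]
1: R B4 -> L0 hit  d=D]
2: W B1 -> L1 miss  d=D]
3: R B5 -> L1 miss wb->B1  d=-]
4: R B4 -> L0 hit  d=D]
5: R B3 -> L1 miss  d=-]
6: R B1 -> L1 miss  d=-]
7: R B1 -> L1 hit  d=-]
8: W B1 -> L1 hit  d=D]
9: R B1 -> L1 hit  d=D]
10: R B1 -> L1 hit  d=D]
11: R B0 -> L0 miss wb->B4  d=-]

DIRTY = [1]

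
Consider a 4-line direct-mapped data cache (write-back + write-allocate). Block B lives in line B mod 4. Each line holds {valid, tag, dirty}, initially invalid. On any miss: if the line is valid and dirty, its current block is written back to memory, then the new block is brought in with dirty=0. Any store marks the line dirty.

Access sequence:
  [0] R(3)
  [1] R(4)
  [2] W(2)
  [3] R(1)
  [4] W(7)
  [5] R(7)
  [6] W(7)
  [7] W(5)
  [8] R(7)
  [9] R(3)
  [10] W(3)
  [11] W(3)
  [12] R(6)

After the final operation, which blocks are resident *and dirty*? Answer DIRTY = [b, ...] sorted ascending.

DIRTY = [3, 5]

0: R B3 → L3 miss [-]
1: R B4 → L0 miss [-]
2: W B2 → L2 miss [D]
3: R B1 → L1 miss [-]
4: W B7 → L3 miss [D]
5: R B7 → L3 hit [D]
6: W B7 → L3 hit [D]
7: W B5 → L1 miss [D]
8: R B7 → L3 hit [D]
9: R B3 → L3 miss wb→B7 [-]
10: W B3 → L3 hit [D]
11: W B3 → L3 hit [D]
12: R B6 → L2 miss wb→B2 [-]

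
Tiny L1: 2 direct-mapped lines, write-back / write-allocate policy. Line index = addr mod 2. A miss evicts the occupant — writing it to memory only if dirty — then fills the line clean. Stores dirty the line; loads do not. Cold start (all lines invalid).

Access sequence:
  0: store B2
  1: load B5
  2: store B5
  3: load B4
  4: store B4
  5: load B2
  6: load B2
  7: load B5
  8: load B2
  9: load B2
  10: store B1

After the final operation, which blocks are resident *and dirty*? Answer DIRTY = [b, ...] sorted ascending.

0: W B2 -> L0 miss  d=D]
1: R B5 -> L1 miss  d=-]
2: W B5 -> L1 hit  d=D]
3: R B4 -> L0 miss wb->B2  d=-]
4: W B4 -> L0 hit  d=D]
5: R B2 -> L0 miss wb->B4  d=-]
6: R B2 -> L0 hit  d=-]
7: R B5 -> L1 hit  d=D]
8: R B2 -> L0 hit  d=-]
9: R B2 -> L0 hit  d=-]
10: W B1 -> L1 miss wb->B5  d=D]

DIRTY = [1]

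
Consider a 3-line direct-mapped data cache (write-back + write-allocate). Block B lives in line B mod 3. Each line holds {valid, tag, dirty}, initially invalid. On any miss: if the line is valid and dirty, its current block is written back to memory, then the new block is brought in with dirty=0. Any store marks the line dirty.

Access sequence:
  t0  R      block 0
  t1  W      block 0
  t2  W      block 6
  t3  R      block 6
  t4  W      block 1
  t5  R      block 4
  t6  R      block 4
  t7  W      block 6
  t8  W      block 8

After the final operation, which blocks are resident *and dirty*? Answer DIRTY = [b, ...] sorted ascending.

DIRTY = [6, 8]

0: R B0 → L0 miss [-]
1: W B0 → L0 hit [D]
2: W B6 → L0 miss wb→B0 [D]
3: R B6 → L0 hit [D]
4: W B1 → L1 miss [D]
5: R B4 → L1 miss wb→B1 [-]
6: R B4 → L1 hit [-]
7: W B6 → L0 hit [D]
8: W B8 → L2 miss [D]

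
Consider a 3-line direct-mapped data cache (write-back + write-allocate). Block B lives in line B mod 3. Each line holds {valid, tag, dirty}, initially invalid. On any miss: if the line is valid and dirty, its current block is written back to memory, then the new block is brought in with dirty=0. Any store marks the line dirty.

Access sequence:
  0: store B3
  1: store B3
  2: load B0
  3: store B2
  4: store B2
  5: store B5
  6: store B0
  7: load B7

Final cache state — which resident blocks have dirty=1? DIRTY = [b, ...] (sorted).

DIRTY = [0, 5]

  0 | W B3 → L0 miss [D]
  1 | W B3 → L0 hit [D]
  2 | R B0 → L0 miss wb→B3 [-]
  3 | W B2 → L2 miss [D]
  4 | W B2 → L2 hit [D]
  5 | W B5 → L2 miss wb→B2 [D]
  6 | W B0 → L0 hit [D]
  7 | R B7 → L1 miss [-]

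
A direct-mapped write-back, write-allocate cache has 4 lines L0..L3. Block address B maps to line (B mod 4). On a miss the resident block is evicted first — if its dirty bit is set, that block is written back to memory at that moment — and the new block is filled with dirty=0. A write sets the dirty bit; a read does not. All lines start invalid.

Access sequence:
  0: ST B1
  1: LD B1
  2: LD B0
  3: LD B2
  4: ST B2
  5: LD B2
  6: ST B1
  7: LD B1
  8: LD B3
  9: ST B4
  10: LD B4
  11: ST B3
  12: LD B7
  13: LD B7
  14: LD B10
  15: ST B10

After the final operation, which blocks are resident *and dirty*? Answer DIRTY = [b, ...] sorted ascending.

DIRTY = [1, 4, 10]

  0 | W B1 → L1 miss [D]
  1 | R B1 → L1 hit [D]
  2 | R B0 → L0 miss [-]
  3 | R B2 → L2 miss [-]
  4 | W B2 → L2 hit [D]
  5 | R B2 → L2 hit [D]
  6 | W B1 → L1 hit [D]
  7 | R B1 → L1 hit [D]
  8 | R B3 → L3 miss [-]
  9 | W B4 → L0 miss [D]
  10 | R B4 → L0 hit [D]
  11 | W B3 → L3 hit [D]
  12 | R B7 → L3 miss wb→B3 [-]
  13 | R B7 → L3 hit [-]
  14 | R B10 → L2 miss wb→B2 [-]
  15 | W B10 → L2 hit [D]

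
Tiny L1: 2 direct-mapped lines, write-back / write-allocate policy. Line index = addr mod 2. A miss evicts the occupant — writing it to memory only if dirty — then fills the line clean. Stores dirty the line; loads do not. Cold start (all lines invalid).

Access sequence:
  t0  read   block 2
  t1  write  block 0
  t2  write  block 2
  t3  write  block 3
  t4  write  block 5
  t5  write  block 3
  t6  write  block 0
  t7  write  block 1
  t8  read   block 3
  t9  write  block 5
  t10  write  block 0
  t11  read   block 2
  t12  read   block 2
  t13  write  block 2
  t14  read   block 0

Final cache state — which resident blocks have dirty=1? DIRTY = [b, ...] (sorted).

DIRTY = [5]

0: R B2 → L0 miss [-]
1: W B0 → L0 miss [D]
2: W B2 → L0 miss wb→B0 [D]
3: W B3 → L1 miss [D]
4: W B5 → L1 miss wb→B3 [D]
5: W B3 → L1 miss wb→B5 [D]
6: W B0 → L0 miss wb→B2 [D]
7: W B1 → L1 miss wb→B3 [D]
8: R B3 → L1 miss wb→B1 [-]
9: W B5 → L1 miss [D]
10: W B0 → L0 hit [D]
11: R B2 → L0 miss wb→B0 [-]
12: R B2 → L0 hit [-]
13: W B2 → L0 hit [D]
14: R B0 → L0 miss wb→B2 [-]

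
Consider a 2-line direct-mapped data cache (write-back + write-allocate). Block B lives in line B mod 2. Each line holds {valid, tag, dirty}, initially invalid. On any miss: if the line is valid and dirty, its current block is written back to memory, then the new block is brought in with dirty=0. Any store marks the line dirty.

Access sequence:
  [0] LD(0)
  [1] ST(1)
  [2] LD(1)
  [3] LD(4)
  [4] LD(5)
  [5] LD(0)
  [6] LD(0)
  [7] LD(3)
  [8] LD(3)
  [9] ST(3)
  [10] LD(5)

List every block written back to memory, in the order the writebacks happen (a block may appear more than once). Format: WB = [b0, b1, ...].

WB = [1, 3]

0: R B0 -> L0 miss  d=-]
1: W B1 -> L1 miss  d=D]
2: R B1 -> L1 hit  d=D]
3: R B4 -> L0 miss  d=-]
4: R B5 -> L1 miss wb->B1  d=-]
5: R B0 -> L0 miss  d=-]
6: R B0 -> L0 hit  d=-]
7: R B3 -> L1 miss  d=-]
8: R B3 -> L1 hit  d=-]
9: W B3 -> L1 hit  d=D]
10: R B5 -> L1 miss wb->B3  d=-]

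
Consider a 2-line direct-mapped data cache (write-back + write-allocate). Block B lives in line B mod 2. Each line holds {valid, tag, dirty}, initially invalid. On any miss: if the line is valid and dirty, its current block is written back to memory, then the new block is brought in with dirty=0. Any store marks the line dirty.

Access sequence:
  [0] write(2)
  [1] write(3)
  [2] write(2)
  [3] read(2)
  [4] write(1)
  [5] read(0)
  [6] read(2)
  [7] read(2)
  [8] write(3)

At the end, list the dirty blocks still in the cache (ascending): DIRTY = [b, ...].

DIRTY = [3]

0: W B2 → L0 miss [D]
1: W B3 → L1 miss [D]
2: W B2 → L0 hit [D]
3: R B2 → L0 hit [D]
4: W B1 → L1 miss wb→B3 [D]
5: R B0 → L0 miss wb→B2 [-]
6: R B2 → L0 miss [-]
7: R B2 → L0 hit [-]
8: W B3 → L1 miss wb→B1 [D]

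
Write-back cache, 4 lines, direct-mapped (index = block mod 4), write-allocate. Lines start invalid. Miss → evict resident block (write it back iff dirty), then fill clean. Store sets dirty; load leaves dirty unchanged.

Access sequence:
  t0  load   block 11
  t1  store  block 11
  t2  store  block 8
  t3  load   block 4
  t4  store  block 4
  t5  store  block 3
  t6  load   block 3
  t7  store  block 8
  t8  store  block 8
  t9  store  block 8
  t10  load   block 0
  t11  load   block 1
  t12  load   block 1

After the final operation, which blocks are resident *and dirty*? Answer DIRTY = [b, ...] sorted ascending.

  0 | R B11 → L3 miss [-]
  1 | W B11 → L3 hit [D]
  2 | W B8 → L0 miss [D]
  3 | R B4 → L0 miss wb→B8 [-]
  4 | W B4 → L0 hit [D]
  5 | W B3 → L3 miss wb→B11 [D]
  6 | R B3 → L3 hit [D]
  7 | W B8 → L0 miss wb→B4 [D]
  8 | W B8 → L0 hit [D]
  9 | W B8 → L0 hit [D]
  10 | R B0 → L0 miss wb→B8 [-]
  11 | R B1 → L1 miss [-]
  12 | R B1 → L1 hit [-]

DIRTY = [3]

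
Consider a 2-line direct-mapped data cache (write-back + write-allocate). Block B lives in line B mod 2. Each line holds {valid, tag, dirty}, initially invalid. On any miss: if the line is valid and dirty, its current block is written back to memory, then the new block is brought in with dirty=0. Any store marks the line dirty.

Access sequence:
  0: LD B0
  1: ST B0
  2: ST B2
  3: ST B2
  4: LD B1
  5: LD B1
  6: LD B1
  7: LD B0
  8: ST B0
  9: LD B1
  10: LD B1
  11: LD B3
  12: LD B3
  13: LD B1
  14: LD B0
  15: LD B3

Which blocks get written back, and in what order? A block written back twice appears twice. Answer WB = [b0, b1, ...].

0: R B0 -> L0 miss  d=-]
1: W B0 -> L0 hit  d=D]
2: W B2 -> L0 miss wb->B0  d=D]
3: W B2 -> L0 hit  d=D]
4: R B1 -> L1 miss  d=-]
5: R B1 -> L1 hit  d=-]
6: R B1 -> L1 hit  d=-]
7: R B0 -> L0 miss wb->B2  d=-]
8: W B0 -> L0 hit  d=D]
9: R B1 -> L1 hit  d=-]
10: R B1 -> L1 hit  d=-]
11: R B3 -> L1 miss  d=-]
12: R B3 -> L1 hit  d=-]
13: R B1 -> L1 miss  d=-]
14: R B0 -> L0 hit  d=D]
15: R B3 -> L1 miss  d=-]

WB = [0, 2]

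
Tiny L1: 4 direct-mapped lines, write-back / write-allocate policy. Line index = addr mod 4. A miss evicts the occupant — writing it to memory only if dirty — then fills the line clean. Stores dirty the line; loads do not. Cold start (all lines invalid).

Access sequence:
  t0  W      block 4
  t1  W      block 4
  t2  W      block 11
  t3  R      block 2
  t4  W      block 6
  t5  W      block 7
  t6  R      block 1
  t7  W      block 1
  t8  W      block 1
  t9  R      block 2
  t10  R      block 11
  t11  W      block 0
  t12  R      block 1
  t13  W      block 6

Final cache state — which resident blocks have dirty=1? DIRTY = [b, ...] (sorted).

0: W B4 -> L0 miss  d=D]
1: W B4 -> L0 hit  d=D]
2: W B11 -> L3 miss  d=D]
3: R B2 -> L2 miss  d=-]
4: W B6 -> L2 miss  d=D]
5: W B7 -> L3 miss wb->B11  d=D]
6: R B1 -> L1 miss  d=-]
7: W B1 -> L1 hit  d=D]
8: W B1 -> L1 hit  d=D]
9: R B2 -> L2 miss wb->B6  d=-]
10: R B11 -> L3 miss wb->B7  d=-]
11: W B0 -> L0 miss wb->B4  d=D]
12: R B1 -> L1 hit  d=D]
13: W B6 -> L2 miss  d=D]

DIRTY = [0, 1, 6]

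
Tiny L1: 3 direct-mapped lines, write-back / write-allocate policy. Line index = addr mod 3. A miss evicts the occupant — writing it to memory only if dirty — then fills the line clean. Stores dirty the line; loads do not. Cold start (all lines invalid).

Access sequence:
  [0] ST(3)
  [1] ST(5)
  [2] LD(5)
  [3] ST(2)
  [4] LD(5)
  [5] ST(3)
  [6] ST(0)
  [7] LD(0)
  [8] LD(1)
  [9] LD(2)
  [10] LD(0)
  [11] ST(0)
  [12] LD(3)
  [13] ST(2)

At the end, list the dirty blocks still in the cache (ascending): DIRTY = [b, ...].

DIRTY = [2]

0: W B3 → L0 miss [D]
1: W B5 → L2 miss [D]
2: R B5 → L2 hit [D]
3: W B2 → L2 miss wb→B5 [D]
4: R B5 → L2 miss wb→B2 [-]
5: W B3 → L0 hit [D]
6: W B0 → L0 miss wb→B3 [D]
7: R B0 → L0 hit [D]
8: R B1 → L1 miss [-]
9: R B2 → L2 miss [-]
10: R B0 → L0 hit [D]
11: W B0 → L0 hit [D]
12: R B3 → L0 miss wb→B0 [-]
13: W B2 → L2 hit [D]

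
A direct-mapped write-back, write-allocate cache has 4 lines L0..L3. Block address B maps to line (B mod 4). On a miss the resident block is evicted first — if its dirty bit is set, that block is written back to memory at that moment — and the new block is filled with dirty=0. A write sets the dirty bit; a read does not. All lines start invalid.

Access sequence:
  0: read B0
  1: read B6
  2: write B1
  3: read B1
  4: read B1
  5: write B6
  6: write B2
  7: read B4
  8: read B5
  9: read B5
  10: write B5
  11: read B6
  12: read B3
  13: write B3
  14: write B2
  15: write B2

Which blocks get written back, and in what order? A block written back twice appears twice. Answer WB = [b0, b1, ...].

0: R B0 → L0 miss [-]
1: R B6 → L2 miss [-]
2: W B1 → L1 miss [D]
3: R B1 → L1 hit [D]
4: R B1 → L1 hit [D]
5: W B6 → L2 hit [D]
6: W B2 → L2 miss wb→B6 [D]
7: R B4 → L0 miss [-]
8: R B5 → L1 miss wb→B1 [-]
9: R B5 → L1 hit [-]
10: W B5 → L1 hit [D]
11: R B6 → L2 miss wb→B2 [-]
12: R B3 → L3 miss [-]
13: W B3 → L3 hit [D]
14: W B2 → L2 miss [D]
15: W B2 → L2 hit [D]

WB = [6, 1, 2]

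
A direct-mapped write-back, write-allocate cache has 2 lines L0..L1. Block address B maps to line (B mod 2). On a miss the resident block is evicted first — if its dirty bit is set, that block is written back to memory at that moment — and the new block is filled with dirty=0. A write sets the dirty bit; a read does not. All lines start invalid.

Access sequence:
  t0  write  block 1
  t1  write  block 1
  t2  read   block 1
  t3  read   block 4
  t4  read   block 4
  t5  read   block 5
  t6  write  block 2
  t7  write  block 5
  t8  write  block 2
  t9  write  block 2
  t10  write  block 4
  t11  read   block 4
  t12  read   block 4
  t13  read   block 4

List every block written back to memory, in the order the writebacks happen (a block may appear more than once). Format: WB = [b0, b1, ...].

WB = [1, 2]

0: W B1 -> L1 miss  d=D]
1: W B1 -> L1 hit  d=D]
2: R B1 -> L1 hit  d=D]
3: R B4 -> L0 miss  d=-]
4: R B4 -> L0 hit  d=-]
5: R B5 -> L1 miss wb->B1  d=-]
6: W B2 -> L0 miss  d=D]
7: W B5 -> L1 hit  d=D]
8: W B2 -> L0 hit  d=D]
9: W B2 -> L0 hit  d=D]
10: W B4 -> L0 miss wb->B2  d=D]
11: R B4 -> L0 hit  d=D]
12: R B4 -> L0 hit  d=D]
13: R B4 -> L0 hit  d=D]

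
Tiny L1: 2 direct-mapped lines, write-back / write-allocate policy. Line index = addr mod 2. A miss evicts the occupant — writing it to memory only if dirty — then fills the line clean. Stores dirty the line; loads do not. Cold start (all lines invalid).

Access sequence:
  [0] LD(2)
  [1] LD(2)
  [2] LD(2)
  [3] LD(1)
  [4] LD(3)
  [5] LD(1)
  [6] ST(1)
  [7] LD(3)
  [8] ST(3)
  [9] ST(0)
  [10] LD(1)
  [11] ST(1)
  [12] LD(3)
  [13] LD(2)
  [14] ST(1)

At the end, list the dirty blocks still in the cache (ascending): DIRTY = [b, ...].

DIRTY = [1]

0: R B2 -> L0 miss  d=-]
1: R B2 -> L0 hit  d=-]
2: R B2 -> L0 hit  d=-]
3: R B1 -> L1 miss  d=-]
4: R B3 -> L1 miss  d=-]
5: R B1 -> L1 miss  d=-]
6: W B1 -> L1 hit  d=D]
7: R B3 -> L1 miss wb->B1  d=-]
8: W B3 -> L1 hit  d=D]
9: W B0 -> L0 miss  d=D]
10: R B1 -> L1 miss wb->B3  d=-]
11: W B1 -> L1 hit  d=D]
12: R B3 -> L1 miss wb->B1  d=-]
13: R B2 -> L0 miss wb->B0  d=-]
14: W B1 -> L1 miss  d=D]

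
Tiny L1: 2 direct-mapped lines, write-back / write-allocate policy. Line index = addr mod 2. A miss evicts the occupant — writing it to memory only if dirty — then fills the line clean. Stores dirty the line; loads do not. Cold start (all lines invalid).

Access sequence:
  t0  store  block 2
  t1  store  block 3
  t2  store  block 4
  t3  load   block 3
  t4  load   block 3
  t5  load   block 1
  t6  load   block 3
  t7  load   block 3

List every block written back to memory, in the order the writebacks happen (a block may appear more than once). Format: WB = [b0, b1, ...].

0: W B2 -> L0 miss  d=D]
1: W B3 -> L1 miss  d=D]
2: W B4 -> L0 miss wb->B2  d=D]
3: R B3 -> L1 hit  d=D]
4: R B3 -> L1 hit  d=D]
5: R B1 -> L1 miss wb->B3  d=-]
6: R B3 -> L1 miss  d=-]
7: R B3 -> L1 hit  d=-]

WB = [2, 3]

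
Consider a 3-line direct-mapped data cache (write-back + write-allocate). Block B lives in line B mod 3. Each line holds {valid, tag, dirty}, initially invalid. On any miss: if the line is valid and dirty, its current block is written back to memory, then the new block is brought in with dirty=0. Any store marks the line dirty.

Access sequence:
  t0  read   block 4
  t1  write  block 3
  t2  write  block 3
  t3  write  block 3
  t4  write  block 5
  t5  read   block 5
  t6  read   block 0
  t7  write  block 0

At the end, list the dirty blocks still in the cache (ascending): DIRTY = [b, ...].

DIRTY = [0, 5]

0: R B4 → L1 miss [-]
1: W B3 → L0 miss [D]
2: W B3 → L0 hit [D]
3: W B3 → L0 hit [D]
4: W B5 → L2 miss [D]
5: R B5 → L2 hit [D]
6: R B0 → L0 miss wb→B3 [-]
7: W B0 → L0 hit [D]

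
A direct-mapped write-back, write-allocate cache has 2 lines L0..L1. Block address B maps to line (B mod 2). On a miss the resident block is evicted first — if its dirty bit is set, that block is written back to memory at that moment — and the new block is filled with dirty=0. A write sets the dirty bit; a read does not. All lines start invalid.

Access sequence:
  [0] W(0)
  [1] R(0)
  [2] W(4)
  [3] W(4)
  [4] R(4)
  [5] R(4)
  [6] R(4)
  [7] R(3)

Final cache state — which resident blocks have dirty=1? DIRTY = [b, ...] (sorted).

DIRTY = [4]

0: W B0 -> L0 miss  d=D]
1: R B0 -> L0 hit  d=D]
2: W B4 -> L0 miss wb->B0  d=D]
3: W B4 -> L0 hit  d=D]
4: R B4 -> L0 hit  d=D]
5: R B4 -> L0 hit  d=D]
6: R B4 -> L0 hit  d=D]
7: R B3 -> L1 miss  d=-]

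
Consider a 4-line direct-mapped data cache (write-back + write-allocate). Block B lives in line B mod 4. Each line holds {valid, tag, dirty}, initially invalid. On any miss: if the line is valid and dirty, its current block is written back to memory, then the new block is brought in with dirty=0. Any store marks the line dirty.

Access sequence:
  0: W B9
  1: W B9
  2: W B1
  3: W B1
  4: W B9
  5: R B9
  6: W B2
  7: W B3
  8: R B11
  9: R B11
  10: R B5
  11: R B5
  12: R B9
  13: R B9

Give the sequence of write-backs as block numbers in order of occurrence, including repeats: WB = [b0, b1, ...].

WB = [9, 1, 3, 9]

0: W B9 -> L1 miss  d=D]
1: W B9 -> L1 hit  d=D]
2: W B1 -> L1 miss wb->B9  d=D]
3: W B1 -> L1 hit  d=D]
4: W B9 -> L1 miss wb->B1  d=D]
5: R B9 -> L1 hit  d=D]
6: W B2 -> L2 miss  d=D]
7: W B3 -> L3 miss  d=D]
8: R B11 -> L3 miss wb->B3  d=-]
9: R B11 -> L3 hit  d=-]
10: R B5 -> L1 miss wb->B9  d=-]
11: R B5 -> L1 hit  d=-]
12: R B9 -> L1 miss  d=-]
13: R B9 -> L1 hit  d=-]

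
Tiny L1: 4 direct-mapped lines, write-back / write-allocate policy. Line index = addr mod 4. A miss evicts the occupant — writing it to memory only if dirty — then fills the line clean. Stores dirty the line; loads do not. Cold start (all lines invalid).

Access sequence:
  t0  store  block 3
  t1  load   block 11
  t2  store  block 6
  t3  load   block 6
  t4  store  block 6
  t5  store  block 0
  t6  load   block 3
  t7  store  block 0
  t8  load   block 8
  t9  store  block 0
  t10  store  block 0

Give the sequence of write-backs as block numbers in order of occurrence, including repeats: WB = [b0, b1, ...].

WB = [3, 0]

0: W B3 → L3 miss [D]
1: R B11 → L3 miss wb→B3 [-]
2: W B6 → L2 miss [D]
3: R B6 → L2 hit [D]
4: W B6 → L2 hit [D]
5: W B0 → L0 miss [D]
6: R B3 → L3 miss [-]
7: W B0 → L0 hit [D]
8: R B8 → L0 miss wb→B0 [-]
9: W B0 → L0 miss [D]
10: W B0 → L0 hit [D]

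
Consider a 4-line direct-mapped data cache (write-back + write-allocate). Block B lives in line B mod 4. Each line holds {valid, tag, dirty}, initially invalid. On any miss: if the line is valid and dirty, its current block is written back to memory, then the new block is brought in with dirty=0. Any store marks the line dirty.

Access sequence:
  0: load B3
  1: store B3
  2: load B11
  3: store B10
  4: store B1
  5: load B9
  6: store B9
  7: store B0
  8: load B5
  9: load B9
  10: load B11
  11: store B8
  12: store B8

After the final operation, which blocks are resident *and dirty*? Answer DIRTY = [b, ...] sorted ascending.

  0 | R B3 → L3 miss [-]
  1 | W B3 → L3 hit [D]
  2 | R B11 → L3 miss wb→B3 [-]
  3 | W B10 → L2 miss [D]
  4 | W B1 → L1 miss [D]
  5 | R B9 → L1 miss wb→B1 [-]
  6 | W B9 → L1 hit [D]
  7 | W B0 → L0 miss [D]
  8 | R B5 → L1 miss wb→B9 [-]
  9 | R B9 → L1 miss [-]
  10 | R B11 → L3 hit [-]
  11 | W B8 → L0 miss wb→B0 [D]
  12 | W B8 → L0 hit [D]

DIRTY = [8, 10]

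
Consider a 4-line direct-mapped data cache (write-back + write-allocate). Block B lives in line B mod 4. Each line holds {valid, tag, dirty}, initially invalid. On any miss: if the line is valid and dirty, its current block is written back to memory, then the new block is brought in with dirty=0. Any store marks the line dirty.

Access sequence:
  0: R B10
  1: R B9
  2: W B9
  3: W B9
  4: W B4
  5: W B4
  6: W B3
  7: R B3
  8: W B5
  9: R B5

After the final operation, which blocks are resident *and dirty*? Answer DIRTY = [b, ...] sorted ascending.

DIRTY = [3, 4, 5]

  0 | R B10 → L2 miss [-]
  1 | R B9 → L1 miss [-]
  2 | W B9 → L1 hit [D]
  3 | W B9 → L1 hit [D]
  4 | W B4 → L0 miss [D]
  5 | W B4 → L0 hit [D]
  6 | W B3 → L3 miss [D]
  7 | R B3 → L3 hit [D]
  8 | W B5 → L1 miss wb→B9 [D]
  9 | R B5 → L1 hit [D]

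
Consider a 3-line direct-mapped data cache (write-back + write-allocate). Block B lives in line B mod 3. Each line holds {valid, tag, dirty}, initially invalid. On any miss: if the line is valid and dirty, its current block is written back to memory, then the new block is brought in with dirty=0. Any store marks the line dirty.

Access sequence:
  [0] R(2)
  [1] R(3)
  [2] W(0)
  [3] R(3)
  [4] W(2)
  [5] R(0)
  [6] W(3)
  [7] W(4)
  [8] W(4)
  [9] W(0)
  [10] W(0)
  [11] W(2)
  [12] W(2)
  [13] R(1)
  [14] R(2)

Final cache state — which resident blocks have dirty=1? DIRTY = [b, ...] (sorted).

0: R B2 → L2 miss [-]
1: R B3 → L0 miss [-]
2: W B0 → L0 miss [D]
3: R B3 → L0 miss wb→B0 [-]
4: W B2 → L2 hit [D]
5: R B0 → L0 miss [-]
6: W B3 → L0 miss [D]
7: W B4 → L1 miss [D]
8: W B4 → L1 hit [D]
9: W B0 → L0 miss wb→B3 [D]
10: W B0 → L0 hit [D]
11: W B2 → L2 hit [D]
12: W B2 → L2 hit [D]
13: R B1 → L1 miss wb→B4 [-]
14: R B2 → L2 hit [D]

DIRTY = [0, 2]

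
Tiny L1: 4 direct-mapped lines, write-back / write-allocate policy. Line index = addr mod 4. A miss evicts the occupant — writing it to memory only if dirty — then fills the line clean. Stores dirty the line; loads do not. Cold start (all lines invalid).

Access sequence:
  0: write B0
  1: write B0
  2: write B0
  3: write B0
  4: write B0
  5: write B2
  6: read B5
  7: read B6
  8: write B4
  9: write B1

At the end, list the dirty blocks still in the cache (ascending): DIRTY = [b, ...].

DIRTY = [1, 4]

  0 | W B0 → L0 miss [D]
  1 | W B0 → L0 hit [D]
  2 | W B0 → L0 hit [D]
  3 | W B0 → L0 hit [D]
  4 | W B0 → L0 hit [D]
  5 | W B2 → L2 miss [D]
  6 | R B5 → L1 miss [-]
  7 | R B6 → L2 miss wb→B2 [-]
  8 | W B4 → L0 miss wb→B0 [D]
  9 | W B1 → L1 miss [D]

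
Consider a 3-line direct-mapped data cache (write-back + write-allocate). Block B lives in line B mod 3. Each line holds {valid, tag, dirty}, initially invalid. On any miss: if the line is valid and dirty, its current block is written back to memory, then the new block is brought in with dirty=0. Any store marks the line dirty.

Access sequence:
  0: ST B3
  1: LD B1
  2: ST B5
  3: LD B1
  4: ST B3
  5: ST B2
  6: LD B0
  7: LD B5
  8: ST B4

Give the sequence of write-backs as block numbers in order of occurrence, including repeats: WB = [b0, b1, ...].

WB = [5, 3, 2]

  0 | W B3 → L0 miss [D]
  1 | R B1 → L1 miss [-]
  2 | W B5 → L2 miss [D]
  3 | R B1 → L1 hit [-]
  4 | W B3 → L0 hit [D]
  5 | W B2 → L2 miss wb→B5 [D]
  6 | R B0 → L0 miss wb→B3 [-]
  7 | R B5 → L2 miss wb→B2 [-]
  8 | W B4 → L1 miss [D]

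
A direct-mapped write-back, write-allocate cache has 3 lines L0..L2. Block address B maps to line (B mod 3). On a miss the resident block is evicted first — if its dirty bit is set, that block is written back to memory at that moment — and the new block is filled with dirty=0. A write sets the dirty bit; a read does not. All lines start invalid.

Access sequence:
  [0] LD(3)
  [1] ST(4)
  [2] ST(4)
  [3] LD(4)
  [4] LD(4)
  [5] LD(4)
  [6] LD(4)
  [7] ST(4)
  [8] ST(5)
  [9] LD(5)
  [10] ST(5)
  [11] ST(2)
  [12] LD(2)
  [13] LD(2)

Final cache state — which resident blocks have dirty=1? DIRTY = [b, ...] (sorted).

DIRTY = [2, 4]

0: R B3 -> L0 miss  d=-]
1: W B4 -> L1 miss  d=D]
2: W B4 -> L1 hit  d=D]
3: R B4 -> L1 hit  d=D]
4: R B4 -> L1 hit  d=D]
5: R B4 -> L1 hit  d=D]
6: R B4 -> L1 hit  d=D]
7: W B4 -> L1 hit  d=D]
8: W B5 -> L2 miss  d=D]
9: R B5 -> L2 hit  d=D]
10: W B5 -> L2 hit  d=D]
11: W B2 -> L2 miss wb->B5  d=D]
12: R B2 -> L2 hit  d=D]
13: R B2 -> L2 hit  d=D]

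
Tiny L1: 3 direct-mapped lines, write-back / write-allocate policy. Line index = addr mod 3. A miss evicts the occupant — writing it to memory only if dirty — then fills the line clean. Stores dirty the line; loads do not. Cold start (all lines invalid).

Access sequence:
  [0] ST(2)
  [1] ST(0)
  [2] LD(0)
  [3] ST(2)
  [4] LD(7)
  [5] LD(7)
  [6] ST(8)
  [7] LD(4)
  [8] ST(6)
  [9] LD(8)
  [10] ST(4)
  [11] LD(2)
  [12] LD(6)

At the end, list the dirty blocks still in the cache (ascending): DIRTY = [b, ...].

0: W B2 -> L2 miss  d=D]
1: W B0 -> L0 miss  d=D]
2: R B0 -> L0 hit  d=D]
3: W B2 -> L2 hit  d=D]
4: R B7 -> L1 miss  d=-]
5: R B7 -> L1 hit  d=-]
6: W B8 -> L2 miss wb->B2  d=D]
7: R B4 -> L1 miss  d=-]
8: W B6 -> L0 miss wb->B0  d=D]
9: R B8 -> L2 hit  d=D]
10: W B4 -> L1 hit  d=D]
11: R B2 -> L2 miss wb->B8  d=-]
12: R B6 -> L0 hit  d=D]

DIRTY = [4, 6]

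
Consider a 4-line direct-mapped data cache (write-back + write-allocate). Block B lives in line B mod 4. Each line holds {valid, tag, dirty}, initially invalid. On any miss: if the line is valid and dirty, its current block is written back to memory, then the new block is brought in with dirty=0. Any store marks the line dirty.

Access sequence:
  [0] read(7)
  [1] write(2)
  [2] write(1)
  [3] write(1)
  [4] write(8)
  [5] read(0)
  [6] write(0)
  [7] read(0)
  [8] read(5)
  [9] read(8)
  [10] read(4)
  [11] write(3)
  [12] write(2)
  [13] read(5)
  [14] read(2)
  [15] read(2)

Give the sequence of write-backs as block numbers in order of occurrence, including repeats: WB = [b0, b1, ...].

WB = [8, 1, 0]

0: R B7 → L3 miss [-]
1: W B2 → L2 miss [D]
2: W B1 → L1 miss [D]
3: W B1 → L1 hit [D]
4: W B8 → L0 miss [D]
5: R B0 → L0 miss wb→B8 [-]
6: W B0 → L0 hit [D]
7: R B0 → L0 hit [D]
8: R B5 → L1 miss wb→B1 [-]
9: R B8 → L0 miss wb→B0 [-]
10: R B4 → L0 miss [-]
11: W B3 → L3 miss [D]
12: W B2 → L2 hit [D]
13: R B5 → L1 hit [-]
14: R B2 → L2 hit [D]
15: R B2 → L2 hit [D]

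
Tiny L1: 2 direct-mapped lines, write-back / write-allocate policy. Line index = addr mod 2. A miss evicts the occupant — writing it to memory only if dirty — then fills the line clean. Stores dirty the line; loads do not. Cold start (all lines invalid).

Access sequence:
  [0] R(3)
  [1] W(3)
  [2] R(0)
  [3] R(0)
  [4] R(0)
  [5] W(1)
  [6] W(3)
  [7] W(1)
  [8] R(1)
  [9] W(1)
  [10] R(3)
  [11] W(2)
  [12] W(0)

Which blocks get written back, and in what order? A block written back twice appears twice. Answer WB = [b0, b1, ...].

0: R B3 → L1 miss [-]
1: W B3 → L1 hit [D]
2: R B0 → L0 miss [-]
3: R B0 → L0 hit [-]
4: R B0 → L0 hit [-]
5: W B1 → L1 miss wb→B3 [D]
6: W B3 → L1 miss wb→B1 [D]
7: W B1 → L1 miss wb→B3 [D]
8: R B1 → L1 hit [D]
9: W B1 → L1 hit [D]
10: R B3 → L1 miss wb→B1 [-]
11: W B2 → L0 miss [D]
12: W B0 → L0 miss wb→B2 [D]

WB = [3, 1, 3, 1, 2]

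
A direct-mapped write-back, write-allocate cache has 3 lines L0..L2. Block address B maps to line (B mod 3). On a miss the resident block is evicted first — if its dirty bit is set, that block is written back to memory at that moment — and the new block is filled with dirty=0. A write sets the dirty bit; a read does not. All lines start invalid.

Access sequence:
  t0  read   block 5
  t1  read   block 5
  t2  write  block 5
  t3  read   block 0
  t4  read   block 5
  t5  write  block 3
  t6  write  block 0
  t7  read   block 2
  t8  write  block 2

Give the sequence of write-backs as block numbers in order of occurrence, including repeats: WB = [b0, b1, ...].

WB = [3, 5]

0: R B5 -> L2 miss  d=-]
1: R B5 -> L2 hit  d=-]
2: W B5 -> L2 hit  d=D]
3: R B0 -> L0 miss  d=-]
4: R B5 -> L2 hit  d=D]
5: W B3 -> L0 miss  d=D]
6: W B0 -> L0 miss wb->B3  d=D]
7: R B2 -> L2 miss wb->B5  d=-]
8: W B2 -> L2 hit  d=D]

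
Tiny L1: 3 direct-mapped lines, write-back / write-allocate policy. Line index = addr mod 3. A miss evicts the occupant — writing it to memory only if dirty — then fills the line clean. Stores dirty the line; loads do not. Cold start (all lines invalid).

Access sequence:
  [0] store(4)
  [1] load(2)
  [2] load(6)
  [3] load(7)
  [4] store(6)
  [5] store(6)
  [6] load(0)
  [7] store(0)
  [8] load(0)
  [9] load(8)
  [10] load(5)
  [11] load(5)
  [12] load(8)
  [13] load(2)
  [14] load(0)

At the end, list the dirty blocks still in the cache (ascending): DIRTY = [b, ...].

  0 | W B4 → L1 miss [D]
  1 | R B2 → L2 miss [-]
  2 | R B6 → L0 miss [-]
  3 | R B7 → L1 miss wb→B4 [-]
  4 | W B6 → L0 hit [D]
  5 | W B6 → L0 hit [D]
  6 | R B0 → L0 miss wb→B6 [-]
  7 | W B0 → L0 hit [D]
  8 | R B0 → L0 hit [D]
  9 | R B8 → L2 miss [-]
  10 | R B5 → L2 miss [-]
  11 | R B5 → L2 hit [-]
  12 | R B8 → L2 miss [-]
  13 | R B2 → L2 miss [-]
  14 | R B0 → L0 hit [D]

DIRTY = [0]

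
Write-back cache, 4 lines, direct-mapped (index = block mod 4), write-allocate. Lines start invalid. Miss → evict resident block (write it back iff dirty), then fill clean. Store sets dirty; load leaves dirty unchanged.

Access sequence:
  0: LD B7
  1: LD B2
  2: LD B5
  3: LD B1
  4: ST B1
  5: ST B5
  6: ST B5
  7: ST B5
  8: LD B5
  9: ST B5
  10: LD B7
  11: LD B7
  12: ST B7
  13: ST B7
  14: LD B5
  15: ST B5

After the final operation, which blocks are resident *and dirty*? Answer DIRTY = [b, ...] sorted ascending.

0: R B7 → L3 miss [-]
1: R B2 → L2 miss [-]
2: R B5 → L1 miss [-]
3: R B1 → L1 miss [-]
4: W B1 → L1 hit [D]
5: W B5 → L1 miss wb→B1 [D]
6: W B5 → L1 hit [D]
7: W B5 → L1 hit [D]
8: R B5 → L1 hit [D]
9: W B5 → L1 hit [D]
10: R B7 → L3 hit [-]
11: R B7 → L3 hit [-]
12: W B7 → L3 hit [D]
13: W B7 → L3 hit [D]
14: R B5 → L1 hit [D]
15: W B5 → L1 hit [D]

DIRTY = [5, 7]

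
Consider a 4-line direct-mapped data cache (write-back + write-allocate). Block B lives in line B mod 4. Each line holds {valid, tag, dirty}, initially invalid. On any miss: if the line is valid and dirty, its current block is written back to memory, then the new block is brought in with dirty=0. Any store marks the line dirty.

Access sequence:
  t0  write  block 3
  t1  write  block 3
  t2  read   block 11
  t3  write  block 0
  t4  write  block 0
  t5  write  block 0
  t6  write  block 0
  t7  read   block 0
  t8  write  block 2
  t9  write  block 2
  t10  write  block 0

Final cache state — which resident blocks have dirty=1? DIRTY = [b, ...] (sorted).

0: W B3 -> L3 miss  d=D]
1: W B3 -> L3 hit  d=D]
2: R B11 -> L3 miss wb->B3  d=-]
3: W B0 -> L0 miss  d=D]
4: W B0 -> L0 hit  d=D]
5: W B0 -> L0 hit  d=D]
6: W B0 -> L0 hit  d=D]
7: R B0 -> L0 hit  d=D]
8: W B2 -> L2 miss  d=D]
9: W B2 -> L2 hit  d=D]
10: W B0 -> L0 hit  d=D]

DIRTY = [0, 2]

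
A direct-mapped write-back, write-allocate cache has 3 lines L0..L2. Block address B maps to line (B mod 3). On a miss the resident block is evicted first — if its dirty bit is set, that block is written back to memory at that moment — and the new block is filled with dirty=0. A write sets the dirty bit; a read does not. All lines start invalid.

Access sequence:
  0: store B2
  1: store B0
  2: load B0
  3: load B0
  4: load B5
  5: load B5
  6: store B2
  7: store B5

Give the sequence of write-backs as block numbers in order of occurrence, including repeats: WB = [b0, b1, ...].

  0 | W B2 → L2 miss [D]
  1 | W B0 → L0 miss [D]
  2 | R B0 → L0 hit [D]
  3 | R B0 → L0 hit [D]
  4 | R B5 → L2 miss wb→B2 [-]
  5 | R B5 → L2 hit [-]
  6 | W B2 → L2 miss [D]
  7 | W B5 → L2 miss wb→B2 [D]

WB = [2, 2]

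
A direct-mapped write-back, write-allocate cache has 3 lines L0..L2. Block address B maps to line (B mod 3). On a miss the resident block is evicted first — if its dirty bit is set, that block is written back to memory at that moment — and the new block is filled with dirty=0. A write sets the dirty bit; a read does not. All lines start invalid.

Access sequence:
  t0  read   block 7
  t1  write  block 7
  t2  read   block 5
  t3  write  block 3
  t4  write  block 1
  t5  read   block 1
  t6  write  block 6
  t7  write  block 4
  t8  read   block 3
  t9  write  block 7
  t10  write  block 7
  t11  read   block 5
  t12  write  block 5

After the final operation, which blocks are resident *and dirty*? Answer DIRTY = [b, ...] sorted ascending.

  0 | R B7 → L1 miss [-]
  1 | W B7 → L1 hit [D]
  2 | R B5 → L2 miss [-]
  3 | W B3 → L0 miss [D]
  4 | W B1 → L1 miss wb→B7 [D]
  5 | R B1 → L1 hit [D]
  6 | W B6 → L0 miss wb→B3 [D]
  7 | W B4 → L1 miss wb→B1 [D]
  8 | R B3 → L0 miss wb→B6 [-]
  9 | W B7 → L1 miss wb→B4 [D]
  10 | W B7 → L1 hit [D]
  11 | R B5 → L2 hit [-]
  12 | W B5 → L2 hit [D]

DIRTY = [5, 7]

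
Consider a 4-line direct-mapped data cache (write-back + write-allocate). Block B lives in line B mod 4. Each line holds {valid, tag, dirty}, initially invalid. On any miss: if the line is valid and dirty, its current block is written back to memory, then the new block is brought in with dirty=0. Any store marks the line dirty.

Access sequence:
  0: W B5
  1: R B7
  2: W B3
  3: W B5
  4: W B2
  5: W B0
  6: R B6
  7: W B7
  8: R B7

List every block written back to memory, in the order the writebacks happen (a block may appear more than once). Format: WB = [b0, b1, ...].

WB = [2, 3]

  0 | W B5 → L1 miss [D]
  1 | R B7 → L3 miss [-]
  2 | W B3 → L3 miss [D]
  3 | W B5 → L1 hit [D]
  4 | W B2 → L2 miss [D]
  5 | W B0 → L0 miss [D]
  6 | R B6 → L2 miss wb→B2 [-]
  7 | W B7 → L3 miss wb→B3 [D]
  8 | R B7 → L3 hit [D]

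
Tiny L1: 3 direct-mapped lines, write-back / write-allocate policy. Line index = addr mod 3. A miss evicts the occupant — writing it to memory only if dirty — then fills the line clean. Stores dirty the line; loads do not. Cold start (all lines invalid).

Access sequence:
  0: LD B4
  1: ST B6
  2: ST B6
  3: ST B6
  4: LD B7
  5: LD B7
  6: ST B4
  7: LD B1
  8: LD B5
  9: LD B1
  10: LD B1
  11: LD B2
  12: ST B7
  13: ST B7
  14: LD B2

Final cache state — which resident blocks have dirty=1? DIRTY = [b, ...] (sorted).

0: R B4 → L1 miss [-]
1: W B6 → L0 miss [D]
2: W B6 → L0 hit [D]
3: W B6 → L0 hit [D]
4: R B7 → L1 miss [-]
5: R B7 → L1 hit [-]
6: W B4 → L1 miss [D]
7: R B1 → L1 miss wb→B4 [-]
8: R B5 → L2 miss [-]
9: R B1 → L1 hit [-]
10: R B1 → L1 hit [-]
11: R B2 → L2 miss [-]
12: W B7 → L1 miss [D]
13: W B7 → L1 hit [D]
14: R B2 → L2 hit [-]

DIRTY = [6, 7]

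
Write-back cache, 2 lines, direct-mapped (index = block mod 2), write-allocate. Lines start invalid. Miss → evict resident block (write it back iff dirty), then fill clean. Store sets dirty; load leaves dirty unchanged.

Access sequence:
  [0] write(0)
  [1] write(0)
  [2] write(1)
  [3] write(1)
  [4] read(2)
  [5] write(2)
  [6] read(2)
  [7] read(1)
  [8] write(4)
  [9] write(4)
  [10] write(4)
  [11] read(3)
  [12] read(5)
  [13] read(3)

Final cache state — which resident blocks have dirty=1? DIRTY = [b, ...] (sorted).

  0 | W B0 → L0 miss [D]
  1 | W B0 → L0 hit [D]
  2 | W B1 → L1 miss [D]
  3 | W B1 → L1 hit [D]
  4 | R B2 → L0 miss wb→B0 [-]
  5 | W B2 → L0 hit [D]
  6 | R B2 → L0 hit [D]
  7 | R B1 → L1 hit [D]
  8 | W B4 → L0 miss wb→B2 [D]
  9 | W B4 → L0 hit [D]
  10 | W B4 → L0 hit [D]
  11 | R B3 → L1 miss wb→B1 [-]
  12 | R B5 → L1 miss [-]
  13 | R B3 → L1 miss [-]

DIRTY = [4]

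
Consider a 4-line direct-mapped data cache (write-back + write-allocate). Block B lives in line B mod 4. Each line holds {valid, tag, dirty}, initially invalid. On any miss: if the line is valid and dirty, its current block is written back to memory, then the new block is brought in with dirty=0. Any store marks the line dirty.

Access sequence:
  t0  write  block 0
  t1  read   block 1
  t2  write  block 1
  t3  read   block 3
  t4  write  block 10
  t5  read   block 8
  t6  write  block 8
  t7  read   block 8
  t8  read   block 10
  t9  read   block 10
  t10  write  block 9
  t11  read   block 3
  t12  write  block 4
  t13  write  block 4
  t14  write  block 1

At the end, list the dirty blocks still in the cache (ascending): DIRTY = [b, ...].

0: W B0 → L0 miss [D]
1: R B1 → L1 miss [-]
2: W B1 → L1 hit [D]
3: R B3 → L3 miss [-]
4: W B10 → L2 miss [D]
5: R B8 → L0 miss wb→B0 [-]
6: W B8 → L0 hit [D]
7: R B8 → L0 hit [D]
8: R B10 → L2 hit [D]
9: R B10 → L2 hit [D]
10: W B9 → L1 miss wb→B1 [D]
11: R B3 → L3 hit [-]
12: W B4 → L0 miss wb→B8 [D]
13: W B4 → L0 hit [D]
14: W B1 → L1 miss wb→B9 [D]

DIRTY = [1, 4, 10]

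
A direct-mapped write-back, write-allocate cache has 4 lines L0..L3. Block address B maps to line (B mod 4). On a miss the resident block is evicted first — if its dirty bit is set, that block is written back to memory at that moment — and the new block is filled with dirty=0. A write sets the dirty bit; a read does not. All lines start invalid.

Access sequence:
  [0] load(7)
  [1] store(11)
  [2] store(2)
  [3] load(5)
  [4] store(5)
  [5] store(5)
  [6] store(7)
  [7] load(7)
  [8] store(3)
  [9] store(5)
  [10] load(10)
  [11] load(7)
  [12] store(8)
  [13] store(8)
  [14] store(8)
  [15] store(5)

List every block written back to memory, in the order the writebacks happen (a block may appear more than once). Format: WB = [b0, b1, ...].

WB = [11, 7, 2, 3]

0: R B7 → L3 miss [-]
1: W B11 → L3 miss [D]
2: W B2 → L2 miss [D]
3: R B5 → L1 miss [-]
4: W B5 → L1 hit [D]
5: W B5 → L1 hit [D]
6: W B7 → L3 miss wb→B11 [D]
7: R B7 → L3 hit [D]
8: W B3 → L3 miss wb→B7 [D]
9: W B5 → L1 hit [D]
10: R B10 → L2 miss wb→B2 [-]
11: R B7 → L3 miss wb→B3 [-]
12: W B8 → L0 miss [D]
13: W B8 → L0 hit [D]
14: W B8 → L0 hit [D]
15: W B5 → L1 hit [D]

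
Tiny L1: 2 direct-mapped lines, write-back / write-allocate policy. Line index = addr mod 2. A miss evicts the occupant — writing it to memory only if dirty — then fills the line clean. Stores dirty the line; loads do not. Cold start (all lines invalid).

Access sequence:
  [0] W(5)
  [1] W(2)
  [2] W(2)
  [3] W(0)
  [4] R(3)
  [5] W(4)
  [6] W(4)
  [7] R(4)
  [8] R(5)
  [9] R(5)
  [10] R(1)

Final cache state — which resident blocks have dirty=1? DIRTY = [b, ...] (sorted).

  0 | W B5 → L1 miss [D]
  1 | W B2 → L0 miss [D]
  2 | W B2 → L0 hit [D]
  3 | W B0 → L0 miss wb→B2 [D]
  4 | R B3 → L1 miss wb→B5 [-]
  5 | W B4 → L0 miss wb→B0 [D]
  6 | W B4 → L0 hit [D]
  7 | R B4 → L0 hit [D]
  8 | R B5 → L1 miss [-]
  9 | R B5 → L1 hit [-]
  10 | R B1 → L1 miss [-]

DIRTY = [4]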